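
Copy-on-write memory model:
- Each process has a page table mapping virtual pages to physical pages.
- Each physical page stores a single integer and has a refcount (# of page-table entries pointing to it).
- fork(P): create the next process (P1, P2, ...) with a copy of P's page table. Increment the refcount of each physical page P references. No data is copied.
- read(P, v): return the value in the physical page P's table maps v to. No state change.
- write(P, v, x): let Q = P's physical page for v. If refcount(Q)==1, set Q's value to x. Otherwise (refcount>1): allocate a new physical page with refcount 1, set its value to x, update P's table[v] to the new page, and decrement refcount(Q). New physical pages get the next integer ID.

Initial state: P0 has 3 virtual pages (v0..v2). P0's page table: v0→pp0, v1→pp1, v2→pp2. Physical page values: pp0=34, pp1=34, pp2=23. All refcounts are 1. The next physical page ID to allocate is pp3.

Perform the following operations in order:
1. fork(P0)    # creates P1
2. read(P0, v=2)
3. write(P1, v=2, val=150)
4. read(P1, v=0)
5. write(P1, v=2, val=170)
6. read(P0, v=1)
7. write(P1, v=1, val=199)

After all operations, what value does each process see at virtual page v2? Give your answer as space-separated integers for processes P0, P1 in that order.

Answer: 23 170

Derivation:
Op 1: fork(P0) -> P1. 3 ppages; refcounts: pp0:2 pp1:2 pp2:2
Op 2: read(P0, v2) -> 23. No state change.
Op 3: write(P1, v2, 150). refcount(pp2)=2>1 -> COPY to pp3. 4 ppages; refcounts: pp0:2 pp1:2 pp2:1 pp3:1
Op 4: read(P1, v0) -> 34. No state change.
Op 5: write(P1, v2, 170). refcount(pp3)=1 -> write in place. 4 ppages; refcounts: pp0:2 pp1:2 pp2:1 pp3:1
Op 6: read(P0, v1) -> 34. No state change.
Op 7: write(P1, v1, 199). refcount(pp1)=2>1 -> COPY to pp4. 5 ppages; refcounts: pp0:2 pp1:1 pp2:1 pp3:1 pp4:1
P0: v2 -> pp2 = 23
P1: v2 -> pp3 = 170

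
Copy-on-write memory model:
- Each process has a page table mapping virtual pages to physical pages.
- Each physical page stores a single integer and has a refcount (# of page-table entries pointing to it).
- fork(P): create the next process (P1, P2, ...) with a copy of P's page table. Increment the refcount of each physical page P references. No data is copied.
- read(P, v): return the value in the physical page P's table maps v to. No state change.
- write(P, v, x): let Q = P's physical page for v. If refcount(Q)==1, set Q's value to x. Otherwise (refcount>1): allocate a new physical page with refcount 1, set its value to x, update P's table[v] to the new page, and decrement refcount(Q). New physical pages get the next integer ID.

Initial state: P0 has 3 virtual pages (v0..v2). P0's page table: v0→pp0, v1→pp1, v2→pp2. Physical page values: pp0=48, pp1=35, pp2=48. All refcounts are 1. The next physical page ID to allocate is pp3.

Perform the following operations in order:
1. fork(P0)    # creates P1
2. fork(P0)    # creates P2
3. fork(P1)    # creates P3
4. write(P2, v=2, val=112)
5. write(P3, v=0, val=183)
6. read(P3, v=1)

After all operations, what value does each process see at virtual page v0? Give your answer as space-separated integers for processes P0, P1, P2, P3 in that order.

Answer: 48 48 48 183

Derivation:
Op 1: fork(P0) -> P1. 3 ppages; refcounts: pp0:2 pp1:2 pp2:2
Op 2: fork(P0) -> P2. 3 ppages; refcounts: pp0:3 pp1:3 pp2:3
Op 3: fork(P1) -> P3. 3 ppages; refcounts: pp0:4 pp1:4 pp2:4
Op 4: write(P2, v2, 112). refcount(pp2)=4>1 -> COPY to pp3. 4 ppages; refcounts: pp0:4 pp1:4 pp2:3 pp3:1
Op 5: write(P3, v0, 183). refcount(pp0)=4>1 -> COPY to pp4. 5 ppages; refcounts: pp0:3 pp1:4 pp2:3 pp3:1 pp4:1
Op 6: read(P3, v1) -> 35. No state change.
P0: v0 -> pp0 = 48
P1: v0 -> pp0 = 48
P2: v0 -> pp0 = 48
P3: v0 -> pp4 = 183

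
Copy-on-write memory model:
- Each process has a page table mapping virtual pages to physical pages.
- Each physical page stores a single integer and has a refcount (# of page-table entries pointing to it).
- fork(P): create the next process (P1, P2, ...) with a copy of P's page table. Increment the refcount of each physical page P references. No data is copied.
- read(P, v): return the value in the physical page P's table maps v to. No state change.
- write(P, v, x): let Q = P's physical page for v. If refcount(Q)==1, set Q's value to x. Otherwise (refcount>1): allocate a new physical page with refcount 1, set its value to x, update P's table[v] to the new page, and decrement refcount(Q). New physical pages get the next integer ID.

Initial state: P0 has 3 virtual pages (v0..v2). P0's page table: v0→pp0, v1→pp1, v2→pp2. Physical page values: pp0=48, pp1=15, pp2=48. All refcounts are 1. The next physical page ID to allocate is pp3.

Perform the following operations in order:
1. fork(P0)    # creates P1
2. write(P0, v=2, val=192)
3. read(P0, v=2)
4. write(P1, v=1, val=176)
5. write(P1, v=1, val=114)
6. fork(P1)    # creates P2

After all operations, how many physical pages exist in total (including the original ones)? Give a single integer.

Answer: 5

Derivation:
Op 1: fork(P0) -> P1. 3 ppages; refcounts: pp0:2 pp1:2 pp2:2
Op 2: write(P0, v2, 192). refcount(pp2)=2>1 -> COPY to pp3. 4 ppages; refcounts: pp0:2 pp1:2 pp2:1 pp3:1
Op 3: read(P0, v2) -> 192. No state change.
Op 4: write(P1, v1, 176). refcount(pp1)=2>1 -> COPY to pp4. 5 ppages; refcounts: pp0:2 pp1:1 pp2:1 pp3:1 pp4:1
Op 5: write(P1, v1, 114). refcount(pp4)=1 -> write in place. 5 ppages; refcounts: pp0:2 pp1:1 pp2:1 pp3:1 pp4:1
Op 6: fork(P1) -> P2. 5 ppages; refcounts: pp0:3 pp1:1 pp2:2 pp3:1 pp4:2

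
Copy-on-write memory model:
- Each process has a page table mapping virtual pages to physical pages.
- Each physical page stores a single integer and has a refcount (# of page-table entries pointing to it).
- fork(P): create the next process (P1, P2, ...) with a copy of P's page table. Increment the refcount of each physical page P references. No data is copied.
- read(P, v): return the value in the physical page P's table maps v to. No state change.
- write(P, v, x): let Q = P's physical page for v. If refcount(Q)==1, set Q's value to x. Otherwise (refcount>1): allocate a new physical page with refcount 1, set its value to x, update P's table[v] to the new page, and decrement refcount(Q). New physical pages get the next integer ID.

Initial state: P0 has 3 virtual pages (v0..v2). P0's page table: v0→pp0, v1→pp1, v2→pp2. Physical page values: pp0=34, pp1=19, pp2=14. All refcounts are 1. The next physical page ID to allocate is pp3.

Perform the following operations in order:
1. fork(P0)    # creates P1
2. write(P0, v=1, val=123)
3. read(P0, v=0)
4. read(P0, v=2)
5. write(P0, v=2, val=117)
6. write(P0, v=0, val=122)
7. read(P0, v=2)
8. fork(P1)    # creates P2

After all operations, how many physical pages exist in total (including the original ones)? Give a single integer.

Answer: 6

Derivation:
Op 1: fork(P0) -> P1. 3 ppages; refcounts: pp0:2 pp1:2 pp2:2
Op 2: write(P0, v1, 123). refcount(pp1)=2>1 -> COPY to pp3. 4 ppages; refcounts: pp0:2 pp1:1 pp2:2 pp3:1
Op 3: read(P0, v0) -> 34. No state change.
Op 4: read(P0, v2) -> 14. No state change.
Op 5: write(P0, v2, 117). refcount(pp2)=2>1 -> COPY to pp4. 5 ppages; refcounts: pp0:2 pp1:1 pp2:1 pp3:1 pp4:1
Op 6: write(P0, v0, 122). refcount(pp0)=2>1 -> COPY to pp5. 6 ppages; refcounts: pp0:1 pp1:1 pp2:1 pp3:1 pp4:1 pp5:1
Op 7: read(P0, v2) -> 117. No state change.
Op 8: fork(P1) -> P2. 6 ppages; refcounts: pp0:2 pp1:2 pp2:2 pp3:1 pp4:1 pp5:1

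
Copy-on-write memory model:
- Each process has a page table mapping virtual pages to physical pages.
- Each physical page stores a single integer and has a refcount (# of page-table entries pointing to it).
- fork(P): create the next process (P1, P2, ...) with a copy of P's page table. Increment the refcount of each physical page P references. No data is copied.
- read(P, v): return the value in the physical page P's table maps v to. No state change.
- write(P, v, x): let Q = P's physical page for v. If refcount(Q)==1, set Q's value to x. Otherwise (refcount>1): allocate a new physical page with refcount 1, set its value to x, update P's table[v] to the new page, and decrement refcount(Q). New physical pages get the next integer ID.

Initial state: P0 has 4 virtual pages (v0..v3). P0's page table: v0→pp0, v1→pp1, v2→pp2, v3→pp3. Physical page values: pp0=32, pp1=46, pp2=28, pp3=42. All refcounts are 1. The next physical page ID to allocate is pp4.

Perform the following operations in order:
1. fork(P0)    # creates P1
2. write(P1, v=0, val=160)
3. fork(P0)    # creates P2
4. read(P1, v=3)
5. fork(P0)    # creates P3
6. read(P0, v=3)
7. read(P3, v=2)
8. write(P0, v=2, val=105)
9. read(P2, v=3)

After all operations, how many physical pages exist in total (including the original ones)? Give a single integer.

Answer: 6

Derivation:
Op 1: fork(P0) -> P1. 4 ppages; refcounts: pp0:2 pp1:2 pp2:2 pp3:2
Op 2: write(P1, v0, 160). refcount(pp0)=2>1 -> COPY to pp4. 5 ppages; refcounts: pp0:1 pp1:2 pp2:2 pp3:2 pp4:1
Op 3: fork(P0) -> P2. 5 ppages; refcounts: pp0:2 pp1:3 pp2:3 pp3:3 pp4:1
Op 4: read(P1, v3) -> 42. No state change.
Op 5: fork(P0) -> P3. 5 ppages; refcounts: pp0:3 pp1:4 pp2:4 pp3:4 pp4:1
Op 6: read(P0, v3) -> 42. No state change.
Op 7: read(P3, v2) -> 28. No state change.
Op 8: write(P0, v2, 105). refcount(pp2)=4>1 -> COPY to pp5. 6 ppages; refcounts: pp0:3 pp1:4 pp2:3 pp3:4 pp4:1 pp5:1
Op 9: read(P2, v3) -> 42. No state change.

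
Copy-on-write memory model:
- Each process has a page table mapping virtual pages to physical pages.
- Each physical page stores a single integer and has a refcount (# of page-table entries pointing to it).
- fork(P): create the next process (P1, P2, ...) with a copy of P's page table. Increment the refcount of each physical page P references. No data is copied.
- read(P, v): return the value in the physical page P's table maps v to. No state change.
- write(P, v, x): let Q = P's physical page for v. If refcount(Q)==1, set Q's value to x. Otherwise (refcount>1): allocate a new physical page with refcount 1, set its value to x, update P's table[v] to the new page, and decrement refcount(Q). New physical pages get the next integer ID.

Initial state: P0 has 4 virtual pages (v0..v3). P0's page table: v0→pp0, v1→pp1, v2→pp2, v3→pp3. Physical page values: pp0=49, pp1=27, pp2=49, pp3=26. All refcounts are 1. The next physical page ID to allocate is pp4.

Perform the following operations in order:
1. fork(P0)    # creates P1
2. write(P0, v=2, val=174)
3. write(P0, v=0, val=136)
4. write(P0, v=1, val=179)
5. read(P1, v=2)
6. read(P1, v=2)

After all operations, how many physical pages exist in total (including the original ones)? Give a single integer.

Answer: 7

Derivation:
Op 1: fork(P0) -> P1. 4 ppages; refcounts: pp0:2 pp1:2 pp2:2 pp3:2
Op 2: write(P0, v2, 174). refcount(pp2)=2>1 -> COPY to pp4. 5 ppages; refcounts: pp0:2 pp1:2 pp2:1 pp3:2 pp4:1
Op 3: write(P0, v0, 136). refcount(pp0)=2>1 -> COPY to pp5. 6 ppages; refcounts: pp0:1 pp1:2 pp2:1 pp3:2 pp4:1 pp5:1
Op 4: write(P0, v1, 179). refcount(pp1)=2>1 -> COPY to pp6. 7 ppages; refcounts: pp0:1 pp1:1 pp2:1 pp3:2 pp4:1 pp5:1 pp6:1
Op 5: read(P1, v2) -> 49. No state change.
Op 6: read(P1, v2) -> 49. No state change.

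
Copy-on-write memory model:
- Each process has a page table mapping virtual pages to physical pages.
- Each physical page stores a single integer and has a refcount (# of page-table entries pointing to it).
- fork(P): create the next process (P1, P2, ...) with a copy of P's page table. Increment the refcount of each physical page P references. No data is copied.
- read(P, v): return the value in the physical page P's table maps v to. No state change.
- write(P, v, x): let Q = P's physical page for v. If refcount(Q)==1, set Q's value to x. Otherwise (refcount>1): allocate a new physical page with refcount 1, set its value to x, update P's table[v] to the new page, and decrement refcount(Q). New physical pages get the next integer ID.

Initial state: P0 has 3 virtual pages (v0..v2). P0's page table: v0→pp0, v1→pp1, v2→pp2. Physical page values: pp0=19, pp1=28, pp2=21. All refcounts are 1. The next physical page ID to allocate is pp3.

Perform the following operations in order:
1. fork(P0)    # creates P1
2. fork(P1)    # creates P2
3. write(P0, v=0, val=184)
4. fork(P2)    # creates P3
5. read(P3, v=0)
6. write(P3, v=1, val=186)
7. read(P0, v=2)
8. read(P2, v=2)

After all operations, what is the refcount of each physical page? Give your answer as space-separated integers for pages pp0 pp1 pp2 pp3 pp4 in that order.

Answer: 3 3 4 1 1

Derivation:
Op 1: fork(P0) -> P1. 3 ppages; refcounts: pp0:2 pp1:2 pp2:2
Op 2: fork(P1) -> P2. 3 ppages; refcounts: pp0:3 pp1:3 pp2:3
Op 3: write(P0, v0, 184). refcount(pp0)=3>1 -> COPY to pp3. 4 ppages; refcounts: pp0:2 pp1:3 pp2:3 pp3:1
Op 4: fork(P2) -> P3. 4 ppages; refcounts: pp0:3 pp1:4 pp2:4 pp3:1
Op 5: read(P3, v0) -> 19. No state change.
Op 6: write(P3, v1, 186). refcount(pp1)=4>1 -> COPY to pp4. 5 ppages; refcounts: pp0:3 pp1:3 pp2:4 pp3:1 pp4:1
Op 7: read(P0, v2) -> 21. No state change.
Op 8: read(P2, v2) -> 21. No state change.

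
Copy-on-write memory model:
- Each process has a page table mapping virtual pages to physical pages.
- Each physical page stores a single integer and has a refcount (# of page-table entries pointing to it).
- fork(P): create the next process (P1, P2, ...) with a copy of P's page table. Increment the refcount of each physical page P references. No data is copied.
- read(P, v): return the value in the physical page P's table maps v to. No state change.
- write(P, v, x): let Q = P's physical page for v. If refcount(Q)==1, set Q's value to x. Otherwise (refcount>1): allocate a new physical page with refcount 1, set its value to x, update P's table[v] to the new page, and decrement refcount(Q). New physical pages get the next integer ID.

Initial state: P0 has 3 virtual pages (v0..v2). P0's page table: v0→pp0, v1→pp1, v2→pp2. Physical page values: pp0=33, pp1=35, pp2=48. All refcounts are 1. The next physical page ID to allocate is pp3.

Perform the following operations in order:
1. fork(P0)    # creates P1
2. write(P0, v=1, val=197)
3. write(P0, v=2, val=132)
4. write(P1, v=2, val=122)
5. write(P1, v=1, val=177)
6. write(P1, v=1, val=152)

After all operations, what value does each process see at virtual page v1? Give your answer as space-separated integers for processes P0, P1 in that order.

Op 1: fork(P0) -> P1. 3 ppages; refcounts: pp0:2 pp1:2 pp2:2
Op 2: write(P0, v1, 197). refcount(pp1)=2>1 -> COPY to pp3. 4 ppages; refcounts: pp0:2 pp1:1 pp2:2 pp3:1
Op 3: write(P0, v2, 132). refcount(pp2)=2>1 -> COPY to pp4. 5 ppages; refcounts: pp0:2 pp1:1 pp2:1 pp3:1 pp4:1
Op 4: write(P1, v2, 122). refcount(pp2)=1 -> write in place. 5 ppages; refcounts: pp0:2 pp1:1 pp2:1 pp3:1 pp4:1
Op 5: write(P1, v1, 177). refcount(pp1)=1 -> write in place. 5 ppages; refcounts: pp0:2 pp1:1 pp2:1 pp3:1 pp4:1
Op 6: write(P1, v1, 152). refcount(pp1)=1 -> write in place. 5 ppages; refcounts: pp0:2 pp1:1 pp2:1 pp3:1 pp4:1
P0: v1 -> pp3 = 197
P1: v1 -> pp1 = 152

Answer: 197 152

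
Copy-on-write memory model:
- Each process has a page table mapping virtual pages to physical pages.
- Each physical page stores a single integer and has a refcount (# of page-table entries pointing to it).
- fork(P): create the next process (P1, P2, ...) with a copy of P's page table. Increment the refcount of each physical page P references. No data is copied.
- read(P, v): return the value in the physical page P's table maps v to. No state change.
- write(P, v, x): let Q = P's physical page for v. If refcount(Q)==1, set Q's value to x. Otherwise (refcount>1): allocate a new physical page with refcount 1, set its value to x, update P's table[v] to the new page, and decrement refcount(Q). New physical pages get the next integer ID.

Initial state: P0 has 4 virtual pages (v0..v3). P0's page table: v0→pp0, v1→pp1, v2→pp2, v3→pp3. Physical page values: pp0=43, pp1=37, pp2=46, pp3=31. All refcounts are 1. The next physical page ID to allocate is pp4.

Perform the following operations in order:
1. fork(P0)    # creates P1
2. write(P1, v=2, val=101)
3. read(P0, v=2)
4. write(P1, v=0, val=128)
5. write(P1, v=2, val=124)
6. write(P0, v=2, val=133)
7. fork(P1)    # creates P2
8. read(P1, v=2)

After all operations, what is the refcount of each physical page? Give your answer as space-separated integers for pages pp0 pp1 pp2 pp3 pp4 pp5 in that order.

Answer: 1 3 1 3 2 2

Derivation:
Op 1: fork(P0) -> P1. 4 ppages; refcounts: pp0:2 pp1:2 pp2:2 pp3:2
Op 2: write(P1, v2, 101). refcount(pp2)=2>1 -> COPY to pp4. 5 ppages; refcounts: pp0:2 pp1:2 pp2:1 pp3:2 pp4:1
Op 3: read(P0, v2) -> 46. No state change.
Op 4: write(P1, v0, 128). refcount(pp0)=2>1 -> COPY to pp5. 6 ppages; refcounts: pp0:1 pp1:2 pp2:1 pp3:2 pp4:1 pp5:1
Op 5: write(P1, v2, 124). refcount(pp4)=1 -> write in place. 6 ppages; refcounts: pp0:1 pp1:2 pp2:1 pp3:2 pp4:1 pp5:1
Op 6: write(P0, v2, 133). refcount(pp2)=1 -> write in place. 6 ppages; refcounts: pp0:1 pp1:2 pp2:1 pp3:2 pp4:1 pp5:1
Op 7: fork(P1) -> P2. 6 ppages; refcounts: pp0:1 pp1:3 pp2:1 pp3:3 pp4:2 pp5:2
Op 8: read(P1, v2) -> 124. No state change.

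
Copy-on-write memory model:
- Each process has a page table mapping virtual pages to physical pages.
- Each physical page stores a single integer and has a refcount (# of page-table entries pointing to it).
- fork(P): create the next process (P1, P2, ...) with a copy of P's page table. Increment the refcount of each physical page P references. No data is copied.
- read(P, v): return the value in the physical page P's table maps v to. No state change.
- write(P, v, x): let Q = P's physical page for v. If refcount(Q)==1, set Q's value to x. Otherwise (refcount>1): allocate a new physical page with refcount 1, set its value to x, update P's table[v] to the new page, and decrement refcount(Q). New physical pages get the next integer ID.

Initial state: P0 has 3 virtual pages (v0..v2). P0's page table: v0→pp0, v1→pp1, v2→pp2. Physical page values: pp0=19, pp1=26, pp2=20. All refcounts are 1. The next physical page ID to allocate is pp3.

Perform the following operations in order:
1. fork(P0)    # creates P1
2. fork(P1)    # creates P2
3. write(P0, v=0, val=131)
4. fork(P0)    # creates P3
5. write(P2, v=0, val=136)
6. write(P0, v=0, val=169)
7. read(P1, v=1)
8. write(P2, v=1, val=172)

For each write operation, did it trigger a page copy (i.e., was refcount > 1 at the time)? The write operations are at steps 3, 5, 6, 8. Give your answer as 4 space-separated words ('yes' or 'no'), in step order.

Op 1: fork(P0) -> P1. 3 ppages; refcounts: pp0:2 pp1:2 pp2:2
Op 2: fork(P1) -> P2. 3 ppages; refcounts: pp0:3 pp1:3 pp2:3
Op 3: write(P0, v0, 131). refcount(pp0)=3>1 -> COPY to pp3. 4 ppages; refcounts: pp0:2 pp1:3 pp2:3 pp3:1
Op 4: fork(P0) -> P3. 4 ppages; refcounts: pp0:2 pp1:4 pp2:4 pp3:2
Op 5: write(P2, v0, 136). refcount(pp0)=2>1 -> COPY to pp4. 5 ppages; refcounts: pp0:1 pp1:4 pp2:4 pp3:2 pp4:1
Op 6: write(P0, v0, 169). refcount(pp3)=2>1 -> COPY to pp5. 6 ppages; refcounts: pp0:1 pp1:4 pp2:4 pp3:1 pp4:1 pp5:1
Op 7: read(P1, v1) -> 26. No state change.
Op 8: write(P2, v1, 172). refcount(pp1)=4>1 -> COPY to pp6. 7 ppages; refcounts: pp0:1 pp1:3 pp2:4 pp3:1 pp4:1 pp5:1 pp6:1

yes yes yes yes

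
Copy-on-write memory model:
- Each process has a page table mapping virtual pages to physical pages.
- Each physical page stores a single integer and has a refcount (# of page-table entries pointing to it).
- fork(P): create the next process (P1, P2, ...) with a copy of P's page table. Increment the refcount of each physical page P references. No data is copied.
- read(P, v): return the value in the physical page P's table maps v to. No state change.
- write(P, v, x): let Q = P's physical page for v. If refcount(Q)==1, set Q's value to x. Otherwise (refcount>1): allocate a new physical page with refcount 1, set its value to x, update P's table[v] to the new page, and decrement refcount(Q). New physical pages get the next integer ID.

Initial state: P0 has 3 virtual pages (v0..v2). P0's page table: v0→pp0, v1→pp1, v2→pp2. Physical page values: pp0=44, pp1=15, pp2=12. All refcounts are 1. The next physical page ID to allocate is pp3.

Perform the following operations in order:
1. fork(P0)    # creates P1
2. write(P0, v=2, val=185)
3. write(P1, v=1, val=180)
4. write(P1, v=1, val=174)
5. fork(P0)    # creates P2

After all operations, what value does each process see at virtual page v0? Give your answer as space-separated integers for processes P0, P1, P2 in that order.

Op 1: fork(P0) -> P1. 3 ppages; refcounts: pp0:2 pp1:2 pp2:2
Op 2: write(P0, v2, 185). refcount(pp2)=2>1 -> COPY to pp3. 4 ppages; refcounts: pp0:2 pp1:2 pp2:1 pp3:1
Op 3: write(P1, v1, 180). refcount(pp1)=2>1 -> COPY to pp4. 5 ppages; refcounts: pp0:2 pp1:1 pp2:1 pp3:1 pp4:1
Op 4: write(P1, v1, 174). refcount(pp4)=1 -> write in place. 5 ppages; refcounts: pp0:2 pp1:1 pp2:1 pp3:1 pp4:1
Op 5: fork(P0) -> P2. 5 ppages; refcounts: pp0:3 pp1:2 pp2:1 pp3:2 pp4:1
P0: v0 -> pp0 = 44
P1: v0 -> pp0 = 44
P2: v0 -> pp0 = 44

Answer: 44 44 44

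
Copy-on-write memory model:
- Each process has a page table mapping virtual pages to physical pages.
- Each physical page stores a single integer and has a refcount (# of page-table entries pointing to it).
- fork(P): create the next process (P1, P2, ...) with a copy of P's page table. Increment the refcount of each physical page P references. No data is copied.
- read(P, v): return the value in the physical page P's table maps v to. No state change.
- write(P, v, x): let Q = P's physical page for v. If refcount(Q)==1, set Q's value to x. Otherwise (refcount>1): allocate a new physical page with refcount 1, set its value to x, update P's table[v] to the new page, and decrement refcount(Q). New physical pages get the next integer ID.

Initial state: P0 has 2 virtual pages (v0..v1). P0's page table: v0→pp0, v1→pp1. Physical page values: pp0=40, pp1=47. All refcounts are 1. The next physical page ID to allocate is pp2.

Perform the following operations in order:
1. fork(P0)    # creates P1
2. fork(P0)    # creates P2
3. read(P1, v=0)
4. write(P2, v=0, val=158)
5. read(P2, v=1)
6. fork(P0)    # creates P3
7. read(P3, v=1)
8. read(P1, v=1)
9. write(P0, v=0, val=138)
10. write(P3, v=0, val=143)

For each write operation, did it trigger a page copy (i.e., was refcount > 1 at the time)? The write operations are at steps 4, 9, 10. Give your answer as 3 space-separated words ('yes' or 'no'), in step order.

Op 1: fork(P0) -> P1. 2 ppages; refcounts: pp0:2 pp1:2
Op 2: fork(P0) -> P2. 2 ppages; refcounts: pp0:3 pp1:3
Op 3: read(P1, v0) -> 40. No state change.
Op 4: write(P2, v0, 158). refcount(pp0)=3>1 -> COPY to pp2. 3 ppages; refcounts: pp0:2 pp1:3 pp2:1
Op 5: read(P2, v1) -> 47. No state change.
Op 6: fork(P0) -> P3. 3 ppages; refcounts: pp0:3 pp1:4 pp2:1
Op 7: read(P3, v1) -> 47. No state change.
Op 8: read(P1, v1) -> 47. No state change.
Op 9: write(P0, v0, 138). refcount(pp0)=3>1 -> COPY to pp3. 4 ppages; refcounts: pp0:2 pp1:4 pp2:1 pp3:1
Op 10: write(P3, v0, 143). refcount(pp0)=2>1 -> COPY to pp4. 5 ppages; refcounts: pp0:1 pp1:4 pp2:1 pp3:1 pp4:1

yes yes yes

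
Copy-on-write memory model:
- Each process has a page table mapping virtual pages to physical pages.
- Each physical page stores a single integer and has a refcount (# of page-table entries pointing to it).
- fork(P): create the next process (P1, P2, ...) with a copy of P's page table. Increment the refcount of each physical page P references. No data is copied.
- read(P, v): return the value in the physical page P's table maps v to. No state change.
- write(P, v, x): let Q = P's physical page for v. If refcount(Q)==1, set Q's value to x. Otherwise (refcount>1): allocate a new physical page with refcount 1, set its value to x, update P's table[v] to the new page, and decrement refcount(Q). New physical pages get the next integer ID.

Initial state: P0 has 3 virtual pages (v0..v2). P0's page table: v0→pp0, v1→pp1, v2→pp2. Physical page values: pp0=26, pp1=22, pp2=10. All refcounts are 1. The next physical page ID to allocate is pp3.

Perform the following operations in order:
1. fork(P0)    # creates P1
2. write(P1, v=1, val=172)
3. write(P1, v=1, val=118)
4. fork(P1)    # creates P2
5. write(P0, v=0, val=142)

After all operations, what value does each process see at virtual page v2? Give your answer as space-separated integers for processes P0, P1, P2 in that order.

Op 1: fork(P0) -> P1. 3 ppages; refcounts: pp0:2 pp1:2 pp2:2
Op 2: write(P1, v1, 172). refcount(pp1)=2>1 -> COPY to pp3. 4 ppages; refcounts: pp0:2 pp1:1 pp2:2 pp3:1
Op 3: write(P1, v1, 118). refcount(pp3)=1 -> write in place. 4 ppages; refcounts: pp0:2 pp1:1 pp2:2 pp3:1
Op 4: fork(P1) -> P2. 4 ppages; refcounts: pp0:3 pp1:1 pp2:3 pp3:2
Op 5: write(P0, v0, 142). refcount(pp0)=3>1 -> COPY to pp4. 5 ppages; refcounts: pp0:2 pp1:1 pp2:3 pp3:2 pp4:1
P0: v2 -> pp2 = 10
P1: v2 -> pp2 = 10
P2: v2 -> pp2 = 10

Answer: 10 10 10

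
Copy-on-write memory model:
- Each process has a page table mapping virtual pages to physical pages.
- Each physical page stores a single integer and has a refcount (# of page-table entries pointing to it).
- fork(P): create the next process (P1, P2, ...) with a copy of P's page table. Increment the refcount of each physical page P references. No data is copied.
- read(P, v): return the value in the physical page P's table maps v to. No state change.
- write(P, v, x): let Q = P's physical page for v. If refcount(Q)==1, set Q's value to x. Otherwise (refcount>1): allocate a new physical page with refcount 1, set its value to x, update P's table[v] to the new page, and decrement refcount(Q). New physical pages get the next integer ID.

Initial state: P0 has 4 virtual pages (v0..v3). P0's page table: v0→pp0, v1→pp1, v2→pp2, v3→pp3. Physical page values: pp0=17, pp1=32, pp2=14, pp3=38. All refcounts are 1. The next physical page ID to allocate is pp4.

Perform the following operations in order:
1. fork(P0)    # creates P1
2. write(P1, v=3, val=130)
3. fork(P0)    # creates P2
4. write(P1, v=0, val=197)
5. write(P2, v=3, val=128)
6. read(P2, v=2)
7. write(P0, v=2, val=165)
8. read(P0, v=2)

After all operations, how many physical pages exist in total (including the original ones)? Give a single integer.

Op 1: fork(P0) -> P1. 4 ppages; refcounts: pp0:2 pp1:2 pp2:2 pp3:2
Op 2: write(P1, v3, 130). refcount(pp3)=2>1 -> COPY to pp4. 5 ppages; refcounts: pp0:2 pp1:2 pp2:2 pp3:1 pp4:1
Op 3: fork(P0) -> P2. 5 ppages; refcounts: pp0:3 pp1:3 pp2:3 pp3:2 pp4:1
Op 4: write(P1, v0, 197). refcount(pp0)=3>1 -> COPY to pp5. 6 ppages; refcounts: pp0:2 pp1:3 pp2:3 pp3:2 pp4:1 pp5:1
Op 5: write(P2, v3, 128). refcount(pp3)=2>1 -> COPY to pp6. 7 ppages; refcounts: pp0:2 pp1:3 pp2:3 pp3:1 pp4:1 pp5:1 pp6:1
Op 6: read(P2, v2) -> 14. No state change.
Op 7: write(P0, v2, 165). refcount(pp2)=3>1 -> COPY to pp7. 8 ppages; refcounts: pp0:2 pp1:3 pp2:2 pp3:1 pp4:1 pp5:1 pp6:1 pp7:1
Op 8: read(P0, v2) -> 165. No state change.

Answer: 8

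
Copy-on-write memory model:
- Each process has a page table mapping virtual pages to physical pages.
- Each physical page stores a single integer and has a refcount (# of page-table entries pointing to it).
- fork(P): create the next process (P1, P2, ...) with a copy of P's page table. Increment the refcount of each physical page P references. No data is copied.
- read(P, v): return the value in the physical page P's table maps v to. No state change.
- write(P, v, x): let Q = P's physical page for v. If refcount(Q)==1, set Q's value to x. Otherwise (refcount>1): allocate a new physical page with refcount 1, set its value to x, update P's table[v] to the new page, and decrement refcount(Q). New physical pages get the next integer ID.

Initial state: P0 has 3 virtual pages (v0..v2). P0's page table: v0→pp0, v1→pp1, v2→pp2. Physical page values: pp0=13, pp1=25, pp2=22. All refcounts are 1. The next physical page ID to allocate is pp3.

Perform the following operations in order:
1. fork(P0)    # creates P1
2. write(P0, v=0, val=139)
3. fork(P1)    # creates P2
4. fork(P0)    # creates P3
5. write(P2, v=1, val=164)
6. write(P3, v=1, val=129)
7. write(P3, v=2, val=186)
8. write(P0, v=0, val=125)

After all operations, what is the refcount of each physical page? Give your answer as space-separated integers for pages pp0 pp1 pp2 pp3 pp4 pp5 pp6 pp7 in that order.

Answer: 2 2 3 1 1 1 1 1

Derivation:
Op 1: fork(P0) -> P1. 3 ppages; refcounts: pp0:2 pp1:2 pp2:2
Op 2: write(P0, v0, 139). refcount(pp0)=2>1 -> COPY to pp3. 4 ppages; refcounts: pp0:1 pp1:2 pp2:2 pp3:1
Op 3: fork(P1) -> P2. 4 ppages; refcounts: pp0:2 pp1:3 pp2:3 pp3:1
Op 4: fork(P0) -> P3. 4 ppages; refcounts: pp0:2 pp1:4 pp2:4 pp3:2
Op 5: write(P2, v1, 164). refcount(pp1)=4>1 -> COPY to pp4. 5 ppages; refcounts: pp0:2 pp1:3 pp2:4 pp3:2 pp4:1
Op 6: write(P3, v1, 129). refcount(pp1)=3>1 -> COPY to pp5. 6 ppages; refcounts: pp0:2 pp1:2 pp2:4 pp3:2 pp4:1 pp5:1
Op 7: write(P3, v2, 186). refcount(pp2)=4>1 -> COPY to pp6. 7 ppages; refcounts: pp0:2 pp1:2 pp2:3 pp3:2 pp4:1 pp5:1 pp6:1
Op 8: write(P0, v0, 125). refcount(pp3)=2>1 -> COPY to pp7. 8 ppages; refcounts: pp0:2 pp1:2 pp2:3 pp3:1 pp4:1 pp5:1 pp6:1 pp7:1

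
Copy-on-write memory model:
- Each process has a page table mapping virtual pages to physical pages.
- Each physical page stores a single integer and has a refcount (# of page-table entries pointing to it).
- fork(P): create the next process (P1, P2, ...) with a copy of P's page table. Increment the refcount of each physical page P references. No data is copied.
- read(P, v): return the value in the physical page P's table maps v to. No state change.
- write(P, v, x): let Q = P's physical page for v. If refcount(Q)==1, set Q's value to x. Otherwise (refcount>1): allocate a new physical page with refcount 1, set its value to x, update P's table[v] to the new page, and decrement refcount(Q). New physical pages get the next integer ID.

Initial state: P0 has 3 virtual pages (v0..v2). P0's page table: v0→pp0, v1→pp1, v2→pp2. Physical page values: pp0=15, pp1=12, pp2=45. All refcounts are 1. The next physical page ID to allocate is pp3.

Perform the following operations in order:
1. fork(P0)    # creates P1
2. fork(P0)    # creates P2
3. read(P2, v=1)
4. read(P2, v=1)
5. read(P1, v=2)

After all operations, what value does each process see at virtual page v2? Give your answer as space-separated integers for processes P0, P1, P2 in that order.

Answer: 45 45 45

Derivation:
Op 1: fork(P0) -> P1. 3 ppages; refcounts: pp0:2 pp1:2 pp2:2
Op 2: fork(P0) -> P2. 3 ppages; refcounts: pp0:3 pp1:3 pp2:3
Op 3: read(P2, v1) -> 12. No state change.
Op 4: read(P2, v1) -> 12. No state change.
Op 5: read(P1, v2) -> 45. No state change.
P0: v2 -> pp2 = 45
P1: v2 -> pp2 = 45
P2: v2 -> pp2 = 45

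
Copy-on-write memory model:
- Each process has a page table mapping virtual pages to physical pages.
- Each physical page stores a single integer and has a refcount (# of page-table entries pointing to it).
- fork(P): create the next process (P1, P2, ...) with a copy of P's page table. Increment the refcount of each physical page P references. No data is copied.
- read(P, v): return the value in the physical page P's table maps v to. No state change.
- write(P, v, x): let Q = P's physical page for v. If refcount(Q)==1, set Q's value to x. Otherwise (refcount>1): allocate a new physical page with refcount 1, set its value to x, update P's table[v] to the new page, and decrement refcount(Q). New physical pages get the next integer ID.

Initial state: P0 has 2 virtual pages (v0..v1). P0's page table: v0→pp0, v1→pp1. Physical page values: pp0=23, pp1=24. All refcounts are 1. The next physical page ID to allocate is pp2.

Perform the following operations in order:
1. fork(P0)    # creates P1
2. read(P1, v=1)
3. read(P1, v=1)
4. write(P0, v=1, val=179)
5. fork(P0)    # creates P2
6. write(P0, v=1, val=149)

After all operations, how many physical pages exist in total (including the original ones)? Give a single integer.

Answer: 4

Derivation:
Op 1: fork(P0) -> P1. 2 ppages; refcounts: pp0:2 pp1:2
Op 2: read(P1, v1) -> 24. No state change.
Op 3: read(P1, v1) -> 24. No state change.
Op 4: write(P0, v1, 179). refcount(pp1)=2>1 -> COPY to pp2. 3 ppages; refcounts: pp0:2 pp1:1 pp2:1
Op 5: fork(P0) -> P2. 3 ppages; refcounts: pp0:3 pp1:1 pp2:2
Op 6: write(P0, v1, 149). refcount(pp2)=2>1 -> COPY to pp3. 4 ppages; refcounts: pp0:3 pp1:1 pp2:1 pp3:1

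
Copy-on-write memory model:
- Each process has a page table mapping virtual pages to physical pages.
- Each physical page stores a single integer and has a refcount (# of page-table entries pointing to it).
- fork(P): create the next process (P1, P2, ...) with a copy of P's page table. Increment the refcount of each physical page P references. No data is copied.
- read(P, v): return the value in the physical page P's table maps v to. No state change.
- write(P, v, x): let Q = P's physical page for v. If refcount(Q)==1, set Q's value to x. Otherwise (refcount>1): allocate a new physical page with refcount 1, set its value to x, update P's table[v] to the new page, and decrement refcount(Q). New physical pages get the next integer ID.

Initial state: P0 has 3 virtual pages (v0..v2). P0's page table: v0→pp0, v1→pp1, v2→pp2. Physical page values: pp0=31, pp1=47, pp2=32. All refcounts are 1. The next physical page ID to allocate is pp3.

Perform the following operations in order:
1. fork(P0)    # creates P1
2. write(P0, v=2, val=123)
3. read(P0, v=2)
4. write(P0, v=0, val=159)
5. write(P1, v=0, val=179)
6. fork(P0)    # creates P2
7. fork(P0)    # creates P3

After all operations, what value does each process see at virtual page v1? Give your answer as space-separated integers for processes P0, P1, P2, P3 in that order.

Op 1: fork(P0) -> P1. 3 ppages; refcounts: pp0:2 pp1:2 pp2:2
Op 2: write(P0, v2, 123). refcount(pp2)=2>1 -> COPY to pp3. 4 ppages; refcounts: pp0:2 pp1:2 pp2:1 pp3:1
Op 3: read(P0, v2) -> 123. No state change.
Op 4: write(P0, v0, 159). refcount(pp0)=2>1 -> COPY to pp4. 5 ppages; refcounts: pp0:1 pp1:2 pp2:1 pp3:1 pp4:1
Op 5: write(P1, v0, 179). refcount(pp0)=1 -> write in place. 5 ppages; refcounts: pp0:1 pp1:2 pp2:1 pp3:1 pp4:1
Op 6: fork(P0) -> P2. 5 ppages; refcounts: pp0:1 pp1:3 pp2:1 pp3:2 pp4:2
Op 7: fork(P0) -> P3. 5 ppages; refcounts: pp0:1 pp1:4 pp2:1 pp3:3 pp4:3
P0: v1 -> pp1 = 47
P1: v1 -> pp1 = 47
P2: v1 -> pp1 = 47
P3: v1 -> pp1 = 47

Answer: 47 47 47 47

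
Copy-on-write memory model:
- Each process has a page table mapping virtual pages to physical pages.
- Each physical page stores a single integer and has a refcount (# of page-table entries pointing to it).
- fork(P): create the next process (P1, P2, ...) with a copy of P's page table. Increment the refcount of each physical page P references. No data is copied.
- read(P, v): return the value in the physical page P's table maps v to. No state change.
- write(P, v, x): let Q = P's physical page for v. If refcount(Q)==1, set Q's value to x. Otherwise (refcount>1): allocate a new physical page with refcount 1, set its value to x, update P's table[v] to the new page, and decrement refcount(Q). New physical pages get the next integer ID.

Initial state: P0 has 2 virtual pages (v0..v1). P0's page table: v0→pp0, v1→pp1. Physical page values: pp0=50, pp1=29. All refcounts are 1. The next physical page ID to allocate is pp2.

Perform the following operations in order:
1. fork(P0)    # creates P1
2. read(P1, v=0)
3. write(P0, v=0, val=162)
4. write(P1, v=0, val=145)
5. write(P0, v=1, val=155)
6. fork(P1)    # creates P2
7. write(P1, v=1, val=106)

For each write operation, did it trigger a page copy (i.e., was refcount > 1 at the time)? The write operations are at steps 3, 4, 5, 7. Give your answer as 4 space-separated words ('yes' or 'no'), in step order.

Op 1: fork(P0) -> P1. 2 ppages; refcounts: pp0:2 pp1:2
Op 2: read(P1, v0) -> 50. No state change.
Op 3: write(P0, v0, 162). refcount(pp0)=2>1 -> COPY to pp2. 3 ppages; refcounts: pp0:1 pp1:2 pp2:1
Op 4: write(P1, v0, 145). refcount(pp0)=1 -> write in place. 3 ppages; refcounts: pp0:1 pp1:2 pp2:1
Op 5: write(P0, v1, 155). refcount(pp1)=2>1 -> COPY to pp3. 4 ppages; refcounts: pp0:1 pp1:1 pp2:1 pp3:1
Op 6: fork(P1) -> P2. 4 ppages; refcounts: pp0:2 pp1:2 pp2:1 pp3:1
Op 7: write(P1, v1, 106). refcount(pp1)=2>1 -> COPY to pp4. 5 ppages; refcounts: pp0:2 pp1:1 pp2:1 pp3:1 pp4:1

yes no yes yes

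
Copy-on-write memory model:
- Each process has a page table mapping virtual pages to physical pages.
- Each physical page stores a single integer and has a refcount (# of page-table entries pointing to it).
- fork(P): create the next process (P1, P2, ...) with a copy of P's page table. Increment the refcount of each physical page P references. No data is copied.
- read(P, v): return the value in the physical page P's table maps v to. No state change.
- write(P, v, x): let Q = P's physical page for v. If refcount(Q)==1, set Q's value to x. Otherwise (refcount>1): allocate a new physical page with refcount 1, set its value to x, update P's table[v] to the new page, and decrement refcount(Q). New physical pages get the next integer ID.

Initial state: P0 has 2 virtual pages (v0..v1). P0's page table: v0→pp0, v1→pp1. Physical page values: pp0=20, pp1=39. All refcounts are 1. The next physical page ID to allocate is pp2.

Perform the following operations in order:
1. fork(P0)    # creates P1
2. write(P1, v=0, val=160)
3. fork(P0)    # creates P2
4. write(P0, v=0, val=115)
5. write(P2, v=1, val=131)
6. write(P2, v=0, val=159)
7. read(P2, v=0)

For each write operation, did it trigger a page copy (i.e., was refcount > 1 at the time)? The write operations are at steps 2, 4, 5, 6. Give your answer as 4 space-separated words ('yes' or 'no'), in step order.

Op 1: fork(P0) -> P1. 2 ppages; refcounts: pp0:2 pp1:2
Op 2: write(P1, v0, 160). refcount(pp0)=2>1 -> COPY to pp2. 3 ppages; refcounts: pp0:1 pp1:2 pp2:1
Op 3: fork(P0) -> P2. 3 ppages; refcounts: pp0:2 pp1:3 pp2:1
Op 4: write(P0, v0, 115). refcount(pp0)=2>1 -> COPY to pp3. 4 ppages; refcounts: pp0:1 pp1:3 pp2:1 pp3:1
Op 5: write(P2, v1, 131). refcount(pp1)=3>1 -> COPY to pp4. 5 ppages; refcounts: pp0:1 pp1:2 pp2:1 pp3:1 pp4:1
Op 6: write(P2, v0, 159). refcount(pp0)=1 -> write in place. 5 ppages; refcounts: pp0:1 pp1:2 pp2:1 pp3:1 pp4:1
Op 7: read(P2, v0) -> 159. No state change.

yes yes yes no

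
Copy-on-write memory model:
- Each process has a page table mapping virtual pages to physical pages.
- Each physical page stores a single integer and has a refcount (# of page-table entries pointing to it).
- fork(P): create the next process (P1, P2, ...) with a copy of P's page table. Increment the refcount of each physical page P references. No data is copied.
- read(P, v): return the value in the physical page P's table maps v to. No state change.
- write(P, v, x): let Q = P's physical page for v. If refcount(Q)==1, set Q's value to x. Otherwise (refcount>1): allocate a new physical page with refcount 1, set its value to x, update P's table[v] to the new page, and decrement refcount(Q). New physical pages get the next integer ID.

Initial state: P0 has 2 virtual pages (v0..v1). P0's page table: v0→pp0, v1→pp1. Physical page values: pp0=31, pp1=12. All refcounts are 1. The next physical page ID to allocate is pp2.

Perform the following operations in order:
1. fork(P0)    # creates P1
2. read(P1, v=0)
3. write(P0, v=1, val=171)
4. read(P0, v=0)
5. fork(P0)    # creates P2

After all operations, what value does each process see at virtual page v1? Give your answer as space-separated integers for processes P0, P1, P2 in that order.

Answer: 171 12 171

Derivation:
Op 1: fork(P0) -> P1. 2 ppages; refcounts: pp0:2 pp1:2
Op 2: read(P1, v0) -> 31. No state change.
Op 3: write(P0, v1, 171). refcount(pp1)=2>1 -> COPY to pp2. 3 ppages; refcounts: pp0:2 pp1:1 pp2:1
Op 4: read(P0, v0) -> 31. No state change.
Op 5: fork(P0) -> P2. 3 ppages; refcounts: pp0:3 pp1:1 pp2:2
P0: v1 -> pp2 = 171
P1: v1 -> pp1 = 12
P2: v1 -> pp2 = 171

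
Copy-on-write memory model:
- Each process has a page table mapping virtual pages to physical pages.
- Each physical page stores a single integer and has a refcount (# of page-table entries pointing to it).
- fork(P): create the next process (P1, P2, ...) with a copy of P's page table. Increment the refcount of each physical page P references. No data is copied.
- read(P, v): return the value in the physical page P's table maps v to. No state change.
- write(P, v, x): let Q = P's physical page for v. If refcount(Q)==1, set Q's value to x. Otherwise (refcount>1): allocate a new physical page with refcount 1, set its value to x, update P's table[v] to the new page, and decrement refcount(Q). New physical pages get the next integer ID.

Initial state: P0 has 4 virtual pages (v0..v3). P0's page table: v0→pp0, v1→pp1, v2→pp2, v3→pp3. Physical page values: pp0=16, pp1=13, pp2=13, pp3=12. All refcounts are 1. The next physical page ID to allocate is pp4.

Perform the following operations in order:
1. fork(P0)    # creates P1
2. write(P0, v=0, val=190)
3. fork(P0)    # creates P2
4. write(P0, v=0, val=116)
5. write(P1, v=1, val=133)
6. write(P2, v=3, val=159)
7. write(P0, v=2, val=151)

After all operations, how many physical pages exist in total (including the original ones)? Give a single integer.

Answer: 9

Derivation:
Op 1: fork(P0) -> P1. 4 ppages; refcounts: pp0:2 pp1:2 pp2:2 pp3:2
Op 2: write(P0, v0, 190). refcount(pp0)=2>1 -> COPY to pp4. 5 ppages; refcounts: pp0:1 pp1:2 pp2:2 pp3:2 pp4:1
Op 3: fork(P0) -> P2. 5 ppages; refcounts: pp0:1 pp1:3 pp2:3 pp3:3 pp4:2
Op 4: write(P0, v0, 116). refcount(pp4)=2>1 -> COPY to pp5. 6 ppages; refcounts: pp0:1 pp1:3 pp2:3 pp3:3 pp4:1 pp5:1
Op 5: write(P1, v1, 133). refcount(pp1)=3>1 -> COPY to pp6. 7 ppages; refcounts: pp0:1 pp1:2 pp2:3 pp3:3 pp4:1 pp5:1 pp6:1
Op 6: write(P2, v3, 159). refcount(pp3)=3>1 -> COPY to pp7. 8 ppages; refcounts: pp0:1 pp1:2 pp2:3 pp3:2 pp4:1 pp5:1 pp6:1 pp7:1
Op 7: write(P0, v2, 151). refcount(pp2)=3>1 -> COPY to pp8. 9 ppages; refcounts: pp0:1 pp1:2 pp2:2 pp3:2 pp4:1 pp5:1 pp6:1 pp7:1 pp8:1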